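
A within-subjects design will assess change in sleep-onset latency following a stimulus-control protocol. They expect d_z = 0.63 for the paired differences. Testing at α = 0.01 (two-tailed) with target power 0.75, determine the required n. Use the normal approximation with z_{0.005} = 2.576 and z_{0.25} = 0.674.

For a paired (one-sample on differences) test: n = ((z_{α/2} + z_β) / d)².
z_{α/2} + z_β = 2.576 + 0.674 = 3.250.
n = (3.250 / 0.63)² = 5.159² = 26.61.
Round up.

n = 27 pairs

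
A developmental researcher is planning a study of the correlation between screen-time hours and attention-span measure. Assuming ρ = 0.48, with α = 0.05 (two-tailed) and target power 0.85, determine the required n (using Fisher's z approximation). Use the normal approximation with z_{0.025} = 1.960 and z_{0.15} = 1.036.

Fisher's z: C = ½·ln((1+r)/(1−r)) = ½·ln(2.8462) = 0.5230.
n = ((z_{α/2} + z_β)/C)² + 3.
(1.960 + 1.036) / 0.5230 = 2.996 / 0.5230 = 5.728.
n = 5.728² + 3 = 32.82 + 3 = 35.8.
Round up.

n = 36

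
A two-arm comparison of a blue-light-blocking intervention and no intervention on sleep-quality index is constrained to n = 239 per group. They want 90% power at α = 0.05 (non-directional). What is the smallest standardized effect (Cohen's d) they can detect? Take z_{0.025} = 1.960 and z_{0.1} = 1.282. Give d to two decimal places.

d_min ≈ 0.30

For two independent groups of n = 239 each: d_min = (z_{α/2} + z_β)·√(2/n).
z-sum = 1.960 + 1.282 = 3.242.
d_min = 3.242 × √(2/239) = 3.242 × 0.0915 = 0.297.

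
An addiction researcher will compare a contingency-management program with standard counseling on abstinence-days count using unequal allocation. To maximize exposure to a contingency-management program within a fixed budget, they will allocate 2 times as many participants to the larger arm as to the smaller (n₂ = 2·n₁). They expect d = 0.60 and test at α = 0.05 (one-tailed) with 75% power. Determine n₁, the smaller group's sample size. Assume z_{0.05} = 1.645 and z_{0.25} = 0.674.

With allocation ratio k = n₂/n₁ = 2, Var(x̄₁−x̄₂) = σ²(1/n₁ + 1/(k·n₁)) = σ²·(k+1)/(k·n₁).
So n₁ = (1 + 1/k)·((z_{α} + z_β)/d)² = 1.500 × (2.319/0.60)².
n₁ = 1.500 × 14.94 = 22.4.
Round up: n₁ = 23, giving n₂ = 2 × 23 = 46.

n₁ = 23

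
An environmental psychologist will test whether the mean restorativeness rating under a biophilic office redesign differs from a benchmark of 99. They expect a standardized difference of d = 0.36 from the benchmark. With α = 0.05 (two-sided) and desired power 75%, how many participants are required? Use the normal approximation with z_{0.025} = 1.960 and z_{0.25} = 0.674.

For a one-sample test: n = ((z_{α/2} + z_β) / d)².
z_{α/2} + z_β = 1.960 + 0.674 = 2.634.
n = (2.634 / 0.36)² = 7.317² = 53.53.
Round up.

n = 54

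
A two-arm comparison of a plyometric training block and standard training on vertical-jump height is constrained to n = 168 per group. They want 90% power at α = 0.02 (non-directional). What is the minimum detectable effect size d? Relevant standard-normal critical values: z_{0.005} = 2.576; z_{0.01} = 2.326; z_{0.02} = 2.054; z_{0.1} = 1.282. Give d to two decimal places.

For two independent groups of n = 168 each: d_min = (z_{α/2} + z_β)·√(2/n).
z-sum = 2.326 + 1.282 = 3.608.
d_min = 3.608 × √(2/168) = 3.608 × 0.1091 = 0.394.

d_min ≈ 0.39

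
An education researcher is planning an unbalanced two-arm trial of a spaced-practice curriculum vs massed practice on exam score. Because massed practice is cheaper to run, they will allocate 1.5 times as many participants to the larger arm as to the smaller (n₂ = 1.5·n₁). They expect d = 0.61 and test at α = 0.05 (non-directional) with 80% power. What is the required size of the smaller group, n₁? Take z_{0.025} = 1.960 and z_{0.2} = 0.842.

n₁ = 36

With allocation ratio k = n₂/n₁ = 1.5, Var(x̄₁−x̄₂) = σ²(1/n₁ + 1/(k·n₁)) = σ²·(k+1)/(k·n₁).
So n₁ = (1 + 1/k)·((z_{α/2} + z_β)/d)² = 1.667 × (2.802/0.61)².
n₁ = 1.667 × 21.10 = 35.2.
Round up: n₁ = 36, giving n₂ = 1.5 × 36 = 54.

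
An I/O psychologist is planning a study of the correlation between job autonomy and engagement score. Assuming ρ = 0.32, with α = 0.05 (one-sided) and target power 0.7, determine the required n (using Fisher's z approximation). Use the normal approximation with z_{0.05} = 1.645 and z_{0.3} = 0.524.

n = 46

Fisher's z: C = ½·ln((1+r)/(1−r)) = ½·ln(1.9412) = 0.3316.
n = ((z_{α} + z_β)/C)² + 3.
(1.645 + 0.524) / 0.3316 = 2.169 / 0.3316 = 6.541.
n = 6.541² + 3 = 42.78 + 3 = 45.8.
Round up.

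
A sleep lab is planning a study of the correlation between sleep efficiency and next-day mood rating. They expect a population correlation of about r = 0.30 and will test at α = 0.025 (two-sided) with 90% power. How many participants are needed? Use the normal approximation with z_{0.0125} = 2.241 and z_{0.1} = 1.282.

Fisher's z: C = ½·ln((1+r)/(1−r)) = ½·ln(1.8571) = 0.3095.
n = ((z_{α/2} + z_β)/C)² + 3.
(2.241 + 1.282) / 0.3095 = 3.523 / 0.3095 = 11.383.
n = 11.383² + 3 = 129.57 + 3 = 132.6.
Round up.

n = 133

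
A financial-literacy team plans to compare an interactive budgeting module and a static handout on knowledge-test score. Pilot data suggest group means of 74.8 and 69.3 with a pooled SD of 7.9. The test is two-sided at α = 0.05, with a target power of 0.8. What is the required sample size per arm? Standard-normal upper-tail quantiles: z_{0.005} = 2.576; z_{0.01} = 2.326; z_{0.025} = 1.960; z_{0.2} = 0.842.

n = 33 per group

Cohen's d = |M₁ − M₂| / SD_pooled = |74.8 − 69.3| / 7.9 = 5.5 / 7.9 = 0.696.
For two independent groups with equal n: n = 2·((z_{α/2} + z_β) / d)².
z_{α/2} + z_β = 1.960 + 0.842 = 2.802.
n = 2 × (2.802 / 0.696)² = 2 × 4.026² = 2 × 16.21 = 32.4.
Round up to the next whole participant.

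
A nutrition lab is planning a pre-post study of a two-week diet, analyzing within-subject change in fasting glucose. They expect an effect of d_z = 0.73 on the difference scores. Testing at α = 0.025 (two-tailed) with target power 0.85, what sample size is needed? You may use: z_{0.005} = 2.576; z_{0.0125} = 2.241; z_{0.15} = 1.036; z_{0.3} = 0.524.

For a paired (one-sample on differences) test: n = ((z_{α/2} + z_β) / d)².
z_{α/2} + z_β = 2.241 + 1.036 = 3.277.
n = (3.277 / 0.73)² = 4.489² = 20.15.
Round up.

n = 21 pairs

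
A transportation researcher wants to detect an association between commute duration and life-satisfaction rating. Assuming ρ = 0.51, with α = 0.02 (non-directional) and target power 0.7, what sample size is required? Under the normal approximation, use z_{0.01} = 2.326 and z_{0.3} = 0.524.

n = 29

Fisher's z: C = ½·ln((1+r)/(1−r)) = ½·ln(3.0816) = 0.5627.
n = ((z_{α/2} + z_β)/C)² + 3.
(2.326 + 0.524) / 0.5627 = 2.850 / 0.5627 = 5.065.
n = 5.065² + 3 = 25.65 + 3 = 28.7.
Round up.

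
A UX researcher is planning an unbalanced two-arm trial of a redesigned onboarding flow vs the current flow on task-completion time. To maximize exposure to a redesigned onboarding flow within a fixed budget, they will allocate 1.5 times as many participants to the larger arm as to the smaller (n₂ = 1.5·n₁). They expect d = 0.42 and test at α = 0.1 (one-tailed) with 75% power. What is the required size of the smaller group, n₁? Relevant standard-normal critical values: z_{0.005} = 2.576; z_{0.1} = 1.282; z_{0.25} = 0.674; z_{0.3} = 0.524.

n₁ = 37

With allocation ratio k = n₂/n₁ = 1.5, Var(x̄₁−x̄₂) = σ²(1/n₁ + 1/(k·n₁)) = σ²·(k+1)/(k·n₁).
So n₁ = (1 + 1/k)·((z_{α} + z_β)/d)² = 1.667 × (1.956/0.42)².
n₁ = 1.667 × 21.69 = 36.1.
Round up: n₁ = 37, giving n₂ = ⌈1.5 × 37⌉ = ⌈55.5⌉ = 56.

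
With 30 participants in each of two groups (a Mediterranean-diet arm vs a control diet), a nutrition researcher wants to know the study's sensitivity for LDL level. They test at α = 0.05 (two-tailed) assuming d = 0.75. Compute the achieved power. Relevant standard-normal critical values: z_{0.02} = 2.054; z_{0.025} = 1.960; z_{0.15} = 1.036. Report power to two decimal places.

power ≈ 0.83

For two equal groups, power = Φ(d·√(n/2) − z_{α/2}).
d·√(n/2) = 0.75 × √(30/2) = 0.75 × 3.873 = 2.905.
z_β = 2.905 − 1.960 = 0.945.
Power = Φ(0.945) = 0.828.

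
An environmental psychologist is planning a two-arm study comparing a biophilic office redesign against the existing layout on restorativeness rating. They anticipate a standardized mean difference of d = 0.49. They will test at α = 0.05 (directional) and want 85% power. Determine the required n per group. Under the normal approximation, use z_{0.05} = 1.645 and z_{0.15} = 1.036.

n = 60 per group

For two independent groups with equal n: n = 2·((z_{α} + z_β) / d)².
z_{α} + z_β = 1.645 + 1.036 = 2.681.
n = 2 × (2.681 / 0.49)² = 2 × 5.471² = 2 × 29.94 = 59.9.
Round up to the next whole participant.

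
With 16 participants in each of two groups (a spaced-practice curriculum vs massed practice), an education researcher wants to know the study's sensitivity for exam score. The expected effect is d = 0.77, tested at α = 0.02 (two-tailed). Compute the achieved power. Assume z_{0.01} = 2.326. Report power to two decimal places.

power ≈ 0.44

For two equal groups, power = Φ(d·√(n/2) − z_{α/2}).
d·√(n/2) = 0.77 × √(16/2) = 0.77 × 2.828 = 2.178.
z_β = 2.178 − 2.326 = -0.148.
Power = Φ(-0.148) = 0.441.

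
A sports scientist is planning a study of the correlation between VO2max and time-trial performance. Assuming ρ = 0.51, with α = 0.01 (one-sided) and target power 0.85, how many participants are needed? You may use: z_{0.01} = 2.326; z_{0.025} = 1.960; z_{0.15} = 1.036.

n = 39

Fisher's z: C = ½·ln((1+r)/(1−r)) = ½·ln(3.0816) = 0.5627.
n = ((z_{α} + z_β)/C)² + 3.
(2.326 + 1.036) / 0.5627 = 3.362 / 0.5627 = 5.975.
n = 5.975² + 3 = 35.70 + 3 = 38.7.
Round up.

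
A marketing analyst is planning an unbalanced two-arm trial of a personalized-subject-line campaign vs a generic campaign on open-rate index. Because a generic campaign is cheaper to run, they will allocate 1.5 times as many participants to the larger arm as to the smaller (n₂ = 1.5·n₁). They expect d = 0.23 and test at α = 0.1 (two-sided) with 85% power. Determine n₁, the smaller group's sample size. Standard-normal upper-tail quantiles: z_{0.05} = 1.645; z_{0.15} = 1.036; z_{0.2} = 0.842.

With allocation ratio k = n₂/n₁ = 1.5, Var(x̄₁−x̄₂) = σ²(1/n₁ + 1/(k·n₁)) = σ²·(k+1)/(k·n₁).
So n₁ = (1 + 1/k)·((z_{α/2} + z_β)/d)² = 1.667 × (2.681/0.23)².
n₁ = 1.667 × 135.87 = 226.5.
Round up: n₁ = 227, giving n₂ = ⌈1.5 × 227⌉ = ⌈340.5⌉ = 341.

n₁ = 227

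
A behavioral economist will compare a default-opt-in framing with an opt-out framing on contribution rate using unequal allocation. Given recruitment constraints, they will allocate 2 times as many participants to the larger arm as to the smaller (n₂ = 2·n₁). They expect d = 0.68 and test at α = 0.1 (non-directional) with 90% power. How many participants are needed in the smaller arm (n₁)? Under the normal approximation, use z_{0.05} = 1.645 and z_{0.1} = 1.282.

n₁ = 28

With allocation ratio k = n₂/n₁ = 2, Var(x̄₁−x̄₂) = σ²(1/n₁ + 1/(k·n₁)) = σ²·(k+1)/(k·n₁).
So n₁ = (1 + 1/k)·((z_{α/2} + z_β)/d)² = 1.500 × (2.927/0.68)².
n₁ = 1.500 × 18.53 = 27.8.
Round up: n₁ = 28, giving n₂ = 2 × 28 = 56.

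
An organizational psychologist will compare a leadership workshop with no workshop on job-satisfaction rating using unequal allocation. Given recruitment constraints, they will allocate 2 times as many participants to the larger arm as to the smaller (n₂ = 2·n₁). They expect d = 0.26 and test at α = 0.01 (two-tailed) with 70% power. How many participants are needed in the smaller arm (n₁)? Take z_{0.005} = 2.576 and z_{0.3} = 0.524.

n₁ = 214

With allocation ratio k = n₂/n₁ = 2, Var(x̄₁−x̄₂) = σ²(1/n₁ + 1/(k·n₁)) = σ²·(k+1)/(k·n₁).
So n₁ = (1 + 1/k)·((z_{α/2} + z_β)/d)² = 1.500 × (3.100/0.26)².
n₁ = 1.500 × 142.16 = 213.2.
Round up: n₁ = 214, giving n₂ = 2 × 214 = 428.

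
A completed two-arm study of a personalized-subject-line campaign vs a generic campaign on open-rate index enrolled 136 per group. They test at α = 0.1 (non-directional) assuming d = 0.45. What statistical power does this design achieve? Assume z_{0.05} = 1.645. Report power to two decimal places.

For two equal groups, power = Φ(d·√(n/2) − z_{α/2}).
d·√(n/2) = 0.45 × √(136/2) = 0.45 × 8.246 = 3.711.
z_β = 3.711 − 1.645 = 2.066.
Power = Φ(2.066) = 0.981.

power ≈ 0.98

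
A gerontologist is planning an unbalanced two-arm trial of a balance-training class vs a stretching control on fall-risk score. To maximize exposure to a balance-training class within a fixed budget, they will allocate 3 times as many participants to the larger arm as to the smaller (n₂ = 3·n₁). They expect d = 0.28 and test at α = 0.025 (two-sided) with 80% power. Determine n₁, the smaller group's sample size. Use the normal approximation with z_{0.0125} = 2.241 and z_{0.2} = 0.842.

With allocation ratio k = n₂/n₁ = 3, Var(x̄₁−x̄₂) = σ²(1/n₁ + 1/(k·n₁)) = σ²·(k+1)/(k·n₁).
So n₁ = (1 + 1/k)·((z_{α/2} + z_β)/d)² = 1.333 × (3.083/0.28)².
n₁ = 1.333 × 121.24 = 161.6.
Round up: n₁ = 162, giving n₂ = 3 × 162 = 486.

n₁ = 162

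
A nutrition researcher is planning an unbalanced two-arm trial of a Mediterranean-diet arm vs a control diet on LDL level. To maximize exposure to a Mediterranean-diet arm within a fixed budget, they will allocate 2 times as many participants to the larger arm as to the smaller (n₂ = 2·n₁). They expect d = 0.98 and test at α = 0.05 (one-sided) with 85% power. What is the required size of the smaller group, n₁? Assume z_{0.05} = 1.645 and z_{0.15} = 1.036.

n₁ = 12

With allocation ratio k = n₂/n₁ = 2, Var(x̄₁−x̄₂) = σ²(1/n₁ + 1/(k·n₁)) = σ²·(k+1)/(k·n₁).
So n₁ = (1 + 1/k)·((z_{α} + z_β)/d)² = 1.500 × (2.681/0.98)².
n₁ = 1.500 × 7.48 = 11.2.
Round up: n₁ = 12, giving n₂ = 2 × 12 = 24.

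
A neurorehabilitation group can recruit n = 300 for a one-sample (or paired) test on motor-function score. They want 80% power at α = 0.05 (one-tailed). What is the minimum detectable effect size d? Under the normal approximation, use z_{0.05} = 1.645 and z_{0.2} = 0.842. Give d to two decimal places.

d_min ≈ 0.14

For a single sample (or paired design) of n = 300: d_min = (z_{α} + z_β)/√n.
z-sum = 1.645 + 0.842 = 2.487.
d_min = 2.487 / √300 = 2.487 / 17.321 = 0.144.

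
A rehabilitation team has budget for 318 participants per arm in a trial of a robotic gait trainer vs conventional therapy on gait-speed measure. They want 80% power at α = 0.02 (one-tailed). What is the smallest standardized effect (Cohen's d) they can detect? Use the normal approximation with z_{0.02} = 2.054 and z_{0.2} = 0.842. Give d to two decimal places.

d_min ≈ 0.23

For two independent groups of n = 318 each: d_min = (z_{α} + z_β)·√(2/n).
z-sum = 2.054 + 0.842 = 2.896.
d_min = 2.896 × √(2/318) = 2.896 × 0.0793 = 0.230.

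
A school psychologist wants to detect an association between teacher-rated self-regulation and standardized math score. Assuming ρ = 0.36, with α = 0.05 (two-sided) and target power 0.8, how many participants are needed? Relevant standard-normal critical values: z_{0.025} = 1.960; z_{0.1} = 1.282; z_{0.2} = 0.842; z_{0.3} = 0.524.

Fisher's z: C = ½·ln((1+r)/(1−r)) = ½·ln(2.1250) = 0.3769.
n = ((z_{α/2} + z_β)/C)² + 3.
(1.960 + 0.842) / 0.3769 = 2.802 / 0.3769 = 7.434.
n = 7.434² + 3 = 55.27 + 3 = 58.3.
Round up.

n = 59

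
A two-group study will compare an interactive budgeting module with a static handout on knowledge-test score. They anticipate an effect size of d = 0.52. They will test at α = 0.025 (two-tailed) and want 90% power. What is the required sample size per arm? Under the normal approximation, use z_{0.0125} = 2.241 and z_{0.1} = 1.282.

For two independent groups with equal n: n = 2·((z_{α/2} + z_β) / d)².
z_{α/2} + z_β = 2.241 + 1.282 = 3.523.
n = 2 × (3.523 / 0.52)² = 2 × 6.775² = 2 × 45.90 = 91.8.
Round up to the next whole participant.

n = 92 per group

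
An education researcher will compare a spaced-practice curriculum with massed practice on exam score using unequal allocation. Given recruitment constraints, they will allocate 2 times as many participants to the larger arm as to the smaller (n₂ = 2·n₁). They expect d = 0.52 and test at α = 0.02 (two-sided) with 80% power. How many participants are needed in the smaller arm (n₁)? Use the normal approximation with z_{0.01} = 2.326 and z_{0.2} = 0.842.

With allocation ratio k = n₂/n₁ = 2, Var(x̄₁−x̄₂) = σ²(1/n₁ + 1/(k·n₁)) = σ²·(k+1)/(k·n₁).
So n₁ = (1 + 1/k)·((z_{α/2} + z_β)/d)² = 1.500 × (3.168/0.52)².
n₁ = 1.500 × 37.12 = 55.7.
Round up: n₁ = 56, giving n₂ = 2 × 56 = 112.

n₁ = 56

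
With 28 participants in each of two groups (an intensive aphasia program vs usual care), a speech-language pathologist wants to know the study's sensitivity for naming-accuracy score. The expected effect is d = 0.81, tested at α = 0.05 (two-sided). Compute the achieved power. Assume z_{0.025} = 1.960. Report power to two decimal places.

power ≈ 0.86

For two equal groups, power = Φ(d·√(n/2) − z_{α/2}).
d·√(n/2) = 0.81 × √(28/2) = 0.81 × 3.742 = 3.031.
z_β = 3.031 − 1.960 = 1.071.
Power = Φ(1.071) = 0.858.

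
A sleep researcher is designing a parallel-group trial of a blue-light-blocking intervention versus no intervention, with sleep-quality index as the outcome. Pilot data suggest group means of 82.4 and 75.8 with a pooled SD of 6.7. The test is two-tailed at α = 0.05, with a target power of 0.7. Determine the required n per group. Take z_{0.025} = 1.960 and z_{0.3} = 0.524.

Cohen's d = |M₁ − M₂| / SD_pooled = |82.4 − 75.8| / 6.7 = 6.6 / 6.7 = 0.985.
For two independent groups with equal n: n = 2·((z_{α/2} + z_β) / d)².
z_{α/2} + z_β = 1.960 + 0.524 = 2.484.
n = 2 × (2.484 / 0.985)² = 2 × 2.522² = 2 × 6.36 = 12.7.
Round up to the next whole participant.

n = 13 per group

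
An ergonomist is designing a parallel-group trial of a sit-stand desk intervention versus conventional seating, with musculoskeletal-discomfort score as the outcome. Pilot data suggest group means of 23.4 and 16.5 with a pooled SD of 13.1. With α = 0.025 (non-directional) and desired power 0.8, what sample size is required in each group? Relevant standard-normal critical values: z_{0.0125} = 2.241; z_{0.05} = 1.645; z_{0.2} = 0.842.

n = 69 per group

Cohen's d = |M₁ − M₂| / SD_pooled = |23.4 − 16.5| / 13.1 = 6.9 / 13.1 = 0.527.
For two independent groups with equal n: n = 2·((z_{α/2} + z_β) / d)².
z_{α/2} + z_β = 2.241 + 0.842 = 3.083.
n = 2 × (3.083 / 0.527)² = 2 × 5.850² = 2 × 34.22 = 68.4.
Round up to the next whole participant.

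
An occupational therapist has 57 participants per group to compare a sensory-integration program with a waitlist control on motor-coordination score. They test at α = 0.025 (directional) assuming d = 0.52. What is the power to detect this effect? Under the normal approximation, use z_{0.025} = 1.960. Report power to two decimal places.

power ≈ 0.79

For two equal groups, power = Φ(d·√(n/2) − z_{α}).
d·√(n/2) = 0.52 × √(57/2) = 0.52 × 5.339 = 2.776.
z_β = 2.776 − 1.960 = 0.816.
Power = Φ(0.816) = 0.793.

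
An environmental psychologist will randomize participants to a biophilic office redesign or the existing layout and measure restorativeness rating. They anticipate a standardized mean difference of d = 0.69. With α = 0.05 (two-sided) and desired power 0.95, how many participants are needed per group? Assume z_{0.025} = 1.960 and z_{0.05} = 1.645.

For two independent groups with equal n: n = 2·((z_{α/2} + z_β) / d)².
z_{α/2} + z_β = 1.960 + 1.645 = 3.605.
n = 2 × (3.605 / 0.69)² = 2 × 5.225² = 2 × 27.30 = 54.6.
Round up to the next whole participant.

n = 55 per group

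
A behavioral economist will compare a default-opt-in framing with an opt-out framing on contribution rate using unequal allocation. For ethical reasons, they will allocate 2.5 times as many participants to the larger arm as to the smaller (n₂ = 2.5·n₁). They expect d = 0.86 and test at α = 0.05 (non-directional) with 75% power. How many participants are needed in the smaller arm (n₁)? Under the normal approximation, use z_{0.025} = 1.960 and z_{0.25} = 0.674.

n₁ = 14

With allocation ratio k = n₂/n₁ = 2.5, Var(x̄₁−x̄₂) = σ²(1/n₁ + 1/(k·n₁)) = σ²·(k+1)/(k·n₁).
So n₁ = (1 + 1/k)·((z_{α/2} + z_β)/d)² = 1.400 × (2.634/0.86)².
n₁ = 1.400 × 9.38 = 13.1.
Round up: n₁ = 14, giving n₂ = 2.5 × 14 = 35.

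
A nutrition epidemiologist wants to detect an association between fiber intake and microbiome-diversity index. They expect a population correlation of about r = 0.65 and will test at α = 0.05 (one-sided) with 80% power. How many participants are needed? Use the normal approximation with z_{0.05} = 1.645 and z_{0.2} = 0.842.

Fisher's z: C = ½·ln((1+r)/(1−r)) = ½·ln(4.7143) = 0.7753.
n = ((z_{α} + z_β)/C)² + 3.
(1.645 + 0.842) / 0.7753 = 2.487 / 0.7753 = 3.208.
n = 3.208² + 3 = 10.29 + 3 = 13.3.
Round up.

n = 14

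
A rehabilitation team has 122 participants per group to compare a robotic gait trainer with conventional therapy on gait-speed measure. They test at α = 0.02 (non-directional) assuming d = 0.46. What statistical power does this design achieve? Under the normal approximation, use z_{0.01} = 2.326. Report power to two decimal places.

power ≈ 0.90

For two equal groups, power = Φ(d·√(n/2) − z_{α/2}).
d·√(n/2) = 0.46 × √(122/2) = 0.46 × 7.810 = 3.593.
z_β = 3.593 − 2.326 = 1.267.
Power = Φ(1.267) = 0.897.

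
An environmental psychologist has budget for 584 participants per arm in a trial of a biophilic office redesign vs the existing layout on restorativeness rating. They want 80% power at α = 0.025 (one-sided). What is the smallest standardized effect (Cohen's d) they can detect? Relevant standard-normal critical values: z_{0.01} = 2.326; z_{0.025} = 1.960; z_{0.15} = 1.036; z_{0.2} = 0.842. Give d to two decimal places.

d_min ≈ 0.16

For two independent groups of n = 584 each: d_min = (z_{α} + z_β)·√(2/n).
z-sum = 1.960 + 0.842 = 2.802.
d_min = 2.802 × √(2/584) = 2.802 × 0.0585 = 0.164.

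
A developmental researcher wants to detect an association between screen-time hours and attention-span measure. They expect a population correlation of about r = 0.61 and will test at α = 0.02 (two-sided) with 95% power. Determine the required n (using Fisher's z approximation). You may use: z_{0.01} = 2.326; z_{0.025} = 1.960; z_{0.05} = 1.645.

n = 35

Fisher's z: C = ½·ln((1+r)/(1−r)) = ½·ln(4.1282) = 0.7089.
n = ((z_{α/2} + z_β)/C)² + 3.
(2.326 + 1.645) / 0.7089 = 3.971 / 0.7089 = 5.602.
n = 5.602² + 3 = 31.38 + 3 = 34.4.
Round up.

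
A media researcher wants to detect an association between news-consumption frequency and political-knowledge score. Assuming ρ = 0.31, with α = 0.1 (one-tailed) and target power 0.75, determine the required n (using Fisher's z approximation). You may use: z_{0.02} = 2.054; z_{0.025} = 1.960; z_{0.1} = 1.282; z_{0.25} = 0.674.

n = 41

Fisher's z: C = ½·ln((1+r)/(1−r)) = ½·ln(1.8986) = 0.3205.
n = ((z_{α} + z_β)/C)² + 3.
(1.282 + 0.674) / 0.3205 = 1.956 / 0.3205 = 6.103.
n = 6.103² + 3 = 37.25 + 3 = 40.2.
Round up.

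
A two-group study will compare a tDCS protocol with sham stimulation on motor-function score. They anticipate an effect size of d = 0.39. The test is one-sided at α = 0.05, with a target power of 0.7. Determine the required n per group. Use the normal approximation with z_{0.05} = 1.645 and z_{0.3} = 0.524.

n = 62 per group

For two independent groups with equal n: n = 2·((z_{α} + z_β) / d)².
z_{α} + z_β = 1.645 + 0.524 = 2.169.
n = 2 × (2.169 / 0.39)² = 2 × 5.562² = 2 × 30.93 = 61.9.
Round up to the next whole participant.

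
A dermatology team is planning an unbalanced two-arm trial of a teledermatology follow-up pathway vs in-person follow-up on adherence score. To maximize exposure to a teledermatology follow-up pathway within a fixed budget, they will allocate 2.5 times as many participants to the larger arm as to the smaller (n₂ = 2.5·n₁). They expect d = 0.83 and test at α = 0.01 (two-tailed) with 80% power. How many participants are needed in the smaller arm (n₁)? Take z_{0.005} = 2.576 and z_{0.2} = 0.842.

n₁ = 24

With allocation ratio k = n₂/n₁ = 2.5, Var(x̄₁−x̄₂) = σ²(1/n₁ + 1/(k·n₁)) = σ²·(k+1)/(k·n₁).
So n₁ = (1 + 1/k)·((z_{α/2} + z_β)/d)² = 1.400 × (3.418/0.83)².
n₁ = 1.400 × 16.96 = 23.7.
Round up: n₁ = 24, giving n₂ = 2.5 × 24 = 60.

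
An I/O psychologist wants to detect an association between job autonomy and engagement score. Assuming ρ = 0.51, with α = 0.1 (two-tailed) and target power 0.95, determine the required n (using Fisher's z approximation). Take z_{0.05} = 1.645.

Fisher's z: C = ½·ln((1+r)/(1−r)) = ½·ln(3.0816) = 0.5627.
n = ((z_{α/2} + z_β)/C)² + 3.
(1.645 + 1.645) / 0.5627 = 3.290 / 0.5627 = 5.847.
n = 5.847² + 3 = 34.19 + 3 = 37.2.
Round up.

n = 38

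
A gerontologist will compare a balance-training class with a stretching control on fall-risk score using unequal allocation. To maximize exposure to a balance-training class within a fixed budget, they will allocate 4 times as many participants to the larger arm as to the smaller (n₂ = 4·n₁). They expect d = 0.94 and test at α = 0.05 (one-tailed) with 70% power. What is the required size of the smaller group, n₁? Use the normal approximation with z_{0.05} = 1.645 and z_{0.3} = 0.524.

n₁ = 7

With allocation ratio k = n₂/n₁ = 4, Var(x̄₁−x̄₂) = σ²(1/n₁ + 1/(k·n₁)) = σ²·(k+1)/(k·n₁).
So n₁ = (1 + 1/k)·((z_{α} + z_β)/d)² = 1.250 × (2.169/0.94)².
n₁ = 1.250 × 5.32 = 6.7.
Round up: n₁ = 7, giving n₂ = 4 × 7 = 28.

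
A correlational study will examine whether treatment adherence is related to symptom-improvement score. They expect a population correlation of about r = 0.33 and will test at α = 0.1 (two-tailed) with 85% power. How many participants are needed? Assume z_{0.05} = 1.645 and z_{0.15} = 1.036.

n = 65

Fisher's z: C = ½·ln((1+r)/(1−r)) = ½·ln(1.9851) = 0.3428.
n = ((z_{α/2} + z_β)/C)² + 3.
(1.645 + 1.036) / 0.3428 = 2.681 / 0.3428 = 7.821.
n = 7.821² + 3 = 61.17 + 3 = 64.2.
Round up.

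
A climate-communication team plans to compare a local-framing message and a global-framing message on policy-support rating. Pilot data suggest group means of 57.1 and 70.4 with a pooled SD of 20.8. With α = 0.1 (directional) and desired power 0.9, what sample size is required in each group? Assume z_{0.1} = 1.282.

Cohen's d = |M₁ − M₂| / SD_pooled = |57.1 − 70.4| / 20.8 = 13.3 / 20.8 = 0.639.
For two independent groups with equal n: n = 2·((z_{α} + z_β) / d)².
z_{α} + z_β = 1.282 + 1.282 = 2.564.
n = 2 × (2.564 / 0.639)² = 2 × 4.013² = 2 × 16.10 = 32.2.
Round up to the next whole participant.

n = 33 per group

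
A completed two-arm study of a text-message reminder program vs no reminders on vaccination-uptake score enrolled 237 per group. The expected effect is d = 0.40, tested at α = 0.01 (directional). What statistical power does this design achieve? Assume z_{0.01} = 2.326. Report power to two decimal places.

power ≈ 0.98

For two equal groups, power = Φ(d·√(n/2) − z_{α}).
d·√(n/2) = 0.40 × √(237/2) = 0.40 × 10.886 = 4.354.
z_β = 4.354 − 2.326 = 2.028.
Power = Φ(2.028) = 0.979.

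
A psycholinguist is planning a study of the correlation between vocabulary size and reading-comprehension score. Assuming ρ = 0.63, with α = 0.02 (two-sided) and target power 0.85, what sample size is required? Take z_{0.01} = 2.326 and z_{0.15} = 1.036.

Fisher's z: C = ½·ln((1+r)/(1−r)) = ½·ln(4.4054) = 0.7414.
n = ((z_{α/2} + z_β)/C)² + 3.
(2.326 + 1.036) / 0.7414 = 3.362 / 0.7414 = 4.535.
n = 4.535² + 3 = 20.56 + 3 = 23.6.
Round up.

n = 24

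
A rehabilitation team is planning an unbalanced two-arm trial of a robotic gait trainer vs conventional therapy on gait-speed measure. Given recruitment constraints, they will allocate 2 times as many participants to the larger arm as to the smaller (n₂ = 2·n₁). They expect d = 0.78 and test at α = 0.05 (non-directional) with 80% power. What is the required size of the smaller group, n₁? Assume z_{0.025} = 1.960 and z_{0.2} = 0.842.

With allocation ratio k = n₂/n₁ = 2, Var(x̄₁−x̄₂) = σ²(1/n₁ + 1/(k·n₁)) = σ²·(k+1)/(k·n₁).
So n₁ = (1 + 1/k)·((z_{α/2} + z_β)/d)² = 1.500 × (2.802/0.78)².
n₁ = 1.500 × 12.90 = 19.4.
Round up: n₁ = 20, giving n₂ = 2 × 20 = 40.

n₁ = 20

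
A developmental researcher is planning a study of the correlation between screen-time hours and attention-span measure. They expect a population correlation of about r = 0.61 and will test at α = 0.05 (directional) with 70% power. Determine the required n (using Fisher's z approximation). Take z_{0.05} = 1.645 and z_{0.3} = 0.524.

Fisher's z: C = ½·ln((1+r)/(1−r)) = ½·ln(4.1282) = 0.7089.
n = ((z_{α} + z_β)/C)² + 3.
(1.645 + 0.524) / 0.7089 = 2.169 / 0.7089 = 3.060.
n = 3.060² + 3 = 9.36 + 3 = 12.4.
Round up.

n = 13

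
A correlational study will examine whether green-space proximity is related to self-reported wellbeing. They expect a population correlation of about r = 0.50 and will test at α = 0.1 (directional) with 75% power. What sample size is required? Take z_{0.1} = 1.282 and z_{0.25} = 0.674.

Fisher's z: C = ½·ln((1+r)/(1−r)) = ½·ln(3.0000) = 0.5493.
n = ((z_{α} + z_β)/C)² + 3.
(1.282 + 0.674) / 0.5493 = 1.956 / 0.5493 = 3.561.
n = 3.561² + 3 = 12.68 + 3 = 15.7.
Round up.

n = 16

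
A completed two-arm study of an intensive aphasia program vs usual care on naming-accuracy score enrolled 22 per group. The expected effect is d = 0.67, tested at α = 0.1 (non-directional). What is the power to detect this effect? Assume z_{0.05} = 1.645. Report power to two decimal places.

power ≈ 0.72

For two equal groups, power = Φ(d·√(n/2) − z_{α/2}).
d·√(n/2) = 0.67 × √(22/2) = 0.67 × 3.317 = 2.222.
z_β = 2.222 − 1.645 = 0.577.
Power = Φ(0.577) = 0.718.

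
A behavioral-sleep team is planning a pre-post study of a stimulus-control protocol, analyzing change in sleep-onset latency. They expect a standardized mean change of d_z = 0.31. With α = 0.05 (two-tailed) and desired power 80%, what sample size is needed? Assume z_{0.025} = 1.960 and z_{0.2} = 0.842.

n = 82 pairs

For a paired (one-sample on differences) test: n = ((z_{α/2} + z_β) / d)².
z_{α/2} + z_β = 1.960 + 0.842 = 2.802.
n = (2.802 / 0.31)² = 9.039² = 81.70.
Round up.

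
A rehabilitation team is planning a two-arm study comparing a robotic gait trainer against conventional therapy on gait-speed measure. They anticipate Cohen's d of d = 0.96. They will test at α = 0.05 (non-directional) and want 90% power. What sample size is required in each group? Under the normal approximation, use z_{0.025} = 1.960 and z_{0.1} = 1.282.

For two independent groups with equal n: n = 2·((z_{α/2} + z_β) / d)².
z_{α/2} + z_β = 1.960 + 1.282 = 3.242.
n = 2 × (3.242 / 0.96)² = 2 × 3.377² = 2 × 11.40 = 22.8.
Round up to the next whole participant.

n = 23 per group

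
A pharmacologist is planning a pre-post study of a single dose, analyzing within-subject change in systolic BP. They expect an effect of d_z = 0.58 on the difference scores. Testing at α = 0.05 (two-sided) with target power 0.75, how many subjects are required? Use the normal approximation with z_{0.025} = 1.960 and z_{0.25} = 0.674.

n = 21 pairs

For a paired (one-sample on differences) test: n = ((z_{α/2} + z_β) / d)².
z_{α/2} + z_β = 1.960 + 0.674 = 2.634.
n = (2.634 / 0.58)² = 4.541² = 20.62.
Round up.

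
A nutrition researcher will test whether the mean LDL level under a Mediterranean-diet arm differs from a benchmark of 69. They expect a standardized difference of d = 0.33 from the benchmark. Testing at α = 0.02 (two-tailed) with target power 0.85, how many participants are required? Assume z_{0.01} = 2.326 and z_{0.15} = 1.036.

For a one-sample test: n = ((z_{α/2} + z_β) / d)².
z_{α/2} + z_β = 2.326 + 1.036 = 3.362.
n = (3.362 / 0.33)² = 10.188² = 103.79.
Round up.

n = 104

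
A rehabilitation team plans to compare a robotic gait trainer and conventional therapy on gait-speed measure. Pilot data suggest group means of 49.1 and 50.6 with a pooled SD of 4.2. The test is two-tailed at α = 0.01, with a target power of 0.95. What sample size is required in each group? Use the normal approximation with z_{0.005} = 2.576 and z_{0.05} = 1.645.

Cohen's d = |M₁ − M₂| / SD_pooled = |49.1 − 50.6| / 4.2 = 1.5 / 4.2 = 0.357.
For two independent groups with equal n: n = 2·((z_{α/2} + z_β) / d)².
z_{α/2} + z_β = 2.576 + 1.645 = 4.221.
n = 2 × (4.221 / 0.357)² = 2 × 11.824² = 2 × 139.80 = 279.6.
Round up to the next whole participant.

n = 280 per group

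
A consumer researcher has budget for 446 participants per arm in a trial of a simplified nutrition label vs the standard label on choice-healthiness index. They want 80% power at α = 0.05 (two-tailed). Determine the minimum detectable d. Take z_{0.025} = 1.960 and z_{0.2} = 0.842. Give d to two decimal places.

For two independent groups of n = 446 each: d_min = (z_{α/2} + z_β)·√(2/n).
z-sum = 1.960 + 0.842 = 2.802.
d_min = 2.802 × √(2/446) = 2.802 × 0.0670 = 0.188.

d_min ≈ 0.19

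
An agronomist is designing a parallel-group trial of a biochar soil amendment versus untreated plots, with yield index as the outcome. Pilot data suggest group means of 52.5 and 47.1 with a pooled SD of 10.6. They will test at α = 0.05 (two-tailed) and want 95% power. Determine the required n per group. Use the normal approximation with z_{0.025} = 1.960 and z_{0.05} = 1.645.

n = 101 per group

Cohen's d = |M₁ − M₂| / SD_pooled = |52.5 − 47.1| / 10.6 = 5.4 / 10.6 = 0.509.
For two independent groups with equal n: n = 2·((z_{α/2} + z_β) / d)².
z_{α/2} + z_β = 1.960 + 1.645 = 3.605.
n = 2 × (3.605 / 0.509)² = 2 × 7.083² = 2 × 50.16 = 100.3.
Round up to the next whole participant.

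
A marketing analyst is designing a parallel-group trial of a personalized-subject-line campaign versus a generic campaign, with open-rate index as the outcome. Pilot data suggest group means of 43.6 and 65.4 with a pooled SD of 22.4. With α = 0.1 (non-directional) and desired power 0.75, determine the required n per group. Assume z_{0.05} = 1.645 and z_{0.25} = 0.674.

n = 12 per group

Cohen's d = |M₁ − M₂| / SD_pooled = |43.6 − 65.4| / 22.4 = 21.8 / 22.4 = 0.973.
For two independent groups with equal n: n = 2·((z_{α/2} + z_β) / d)².
z_{α/2} + z_β = 1.645 + 0.674 = 2.319.
n = 2 × (2.319 / 0.973)² = 2 × 2.383² = 2 × 5.68 = 11.4.
Round up to the next whole participant.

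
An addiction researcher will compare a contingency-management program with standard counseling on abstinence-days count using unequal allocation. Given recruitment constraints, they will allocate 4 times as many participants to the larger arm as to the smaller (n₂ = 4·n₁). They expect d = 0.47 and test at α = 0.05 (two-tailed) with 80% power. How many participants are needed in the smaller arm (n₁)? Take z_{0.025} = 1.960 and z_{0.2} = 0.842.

n₁ = 45

With allocation ratio k = n₂/n₁ = 4, Var(x̄₁−x̄₂) = σ²(1/n₁ + 1/(k·n₁)) = σ²·(k+1)/(k·n₁).
So n₁ = (1 + 1/k)·((z_{α/2} + z_β)/d)² = 1.250 × (2.802/0.47)².
n₁ = 1.250 × 35.54 = 44.4.
Round up: n₁ = 45, giving n₂ = 4 × 45 = 180.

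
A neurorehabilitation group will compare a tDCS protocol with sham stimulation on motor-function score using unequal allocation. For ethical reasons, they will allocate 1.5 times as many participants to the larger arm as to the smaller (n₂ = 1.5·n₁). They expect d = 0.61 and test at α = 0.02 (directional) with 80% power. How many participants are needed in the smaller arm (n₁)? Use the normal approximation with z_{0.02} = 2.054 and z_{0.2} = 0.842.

With allocation ratio k = n₂/n₁ = 1.5, Var(x̄₁−x̄₂) = σ²(1/n₁ + 1/(k·n₁)) = σ²·(k+1)/(k·n₁).
So n₁ = (1 + 1/k)·((z_{α} + z_β)/d)² = 1.667 × (2.896/0.61)².
n₁ = 1.667 × 22.54 = 37.6.
Round up: n₁ = 38, giving n₂ = 1.5 × 38 = 57.

n₁ = 38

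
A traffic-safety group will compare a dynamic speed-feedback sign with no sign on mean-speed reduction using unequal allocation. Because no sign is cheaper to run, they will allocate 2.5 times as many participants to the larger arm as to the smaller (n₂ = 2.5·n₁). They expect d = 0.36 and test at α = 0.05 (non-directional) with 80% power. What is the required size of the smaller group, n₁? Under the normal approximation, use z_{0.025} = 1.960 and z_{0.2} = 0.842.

With allocation ratio k = n₂/n₁ = 2.5, Var(x̄₁−x̄₂) = σ²(1/n₁ + 1/(k·n₁)) = σ²·(k+1)/(k·n₁).
So n₁ = (1 + 1/k)·((z_{α/2} + z_β)/d)² = 1.400 × (2.802/0.36)².
n₁ = 1.400 × 60.58 = 84.8.
Round up: n₁ = 85, giving n₂ = ⌈2.5 × 85⌉ = ⌈212.5⌉ = 213.

n₁ = 85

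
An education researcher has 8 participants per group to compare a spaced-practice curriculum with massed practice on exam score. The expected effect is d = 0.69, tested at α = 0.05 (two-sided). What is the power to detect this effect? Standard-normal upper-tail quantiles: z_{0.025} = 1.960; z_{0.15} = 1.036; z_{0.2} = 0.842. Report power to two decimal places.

For two equal groups, power = Φ(d·√(n/2) − z_{α/2}).
d·√(n/2) = 0.69 × √(8/2) = 0.69 × 2.000 = 1.380.
z_β = 1.380 − 1.960 = -0.580.
Power = Φ(-0.580) = 0.281.

power ≈ 0.28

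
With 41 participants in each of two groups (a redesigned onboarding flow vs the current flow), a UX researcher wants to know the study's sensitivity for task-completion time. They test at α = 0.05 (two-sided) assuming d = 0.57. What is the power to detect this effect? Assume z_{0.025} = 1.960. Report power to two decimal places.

power ≈ 0.73

For two equal groups, power = Φ(d·√(n/2) − z_{α/2}).
d·√(n/2) = 0.57 × √(41/2) = 0.57 × 4.528 = 2.581.
z_β = 2.581 − 1.960 = 0.621.
Power = Φ(0.621) = 0.733.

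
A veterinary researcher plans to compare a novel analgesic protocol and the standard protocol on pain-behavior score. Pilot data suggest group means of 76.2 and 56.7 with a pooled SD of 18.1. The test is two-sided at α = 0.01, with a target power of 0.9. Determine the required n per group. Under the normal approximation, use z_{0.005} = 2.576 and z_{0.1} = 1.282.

Cohen's d = |M₁ − M₂| / SD_pooled = |76.2 − 56.7| / 18.1 = 19.5 / 18.1 = 1.077.
For two independent groups with equal n: n = 2·((z_{α/2} + z_β) / d)².
z_{α/2} + z_β = 2.576 + 1.282 = 3.858.
n = 2 × (3.858 / 1.077)² = 2 × 3.582² = 2 × 12.83 = 25.7.
Round up to the next whole participant.

n = 26 per group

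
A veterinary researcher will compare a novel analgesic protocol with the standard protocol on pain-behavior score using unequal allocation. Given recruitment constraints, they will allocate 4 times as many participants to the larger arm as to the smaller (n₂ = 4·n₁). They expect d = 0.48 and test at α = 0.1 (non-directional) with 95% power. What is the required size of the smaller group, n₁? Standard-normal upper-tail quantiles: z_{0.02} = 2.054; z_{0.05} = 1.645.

With allocation ratio k = n₂/n₁ = 4, Var(x̄₁−x̄₂) = σ²(1/n₁ + 1/(k·n₁)) = σ²·(k+1)/(k·n₁).
So n₁ = (1 + 1/k)·((z_{α/2} + z_β)/d)² = 1.250 × (3.290/0.48)².
n₁ = 1.250 × 46.98 = 58.7.
Round up: n₁ = 59, giving n₂ = 4 × 59 = 236.

n₁ = 59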